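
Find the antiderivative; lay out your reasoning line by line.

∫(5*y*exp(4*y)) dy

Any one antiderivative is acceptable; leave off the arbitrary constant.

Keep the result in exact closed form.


Step 1. Integrate ∫(5*y*exp(4*y)) dy by parts with u = y, dv = (5*exp(4*y)) dy, so v = 5*exp(4*y)/4: now 5*y*exp(4*y)/4 + ∫(-5*exp(4*y)/4) dy.
Step 2. Evaluate the standard form: now 5*y*exp(4*y)/4 - 5*exp(4*y)/16.
Answer: 5*y*exp(4*y)/4 - 5*exp(4*y)/16.


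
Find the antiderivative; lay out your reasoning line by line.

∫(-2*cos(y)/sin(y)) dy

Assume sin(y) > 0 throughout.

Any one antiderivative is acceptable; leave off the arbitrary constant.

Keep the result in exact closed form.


Step 1. Substitute u = sin(y), turning ∫(-2*cos(y)/sin(y)) dy into ∫(-2/u) du: now ∫(-2/u) du.
Step 2. Evaluate the standard form [assuming u > 0]: now -2*log(u).
Step 3. Substitute back u = sin(y): now -2*log(sin(y)).
Answer: -2*log(sin(y)).


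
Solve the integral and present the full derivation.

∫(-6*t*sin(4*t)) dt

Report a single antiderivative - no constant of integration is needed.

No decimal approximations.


Step 1. Integrate ∫(-6*t*sin(4*t)) dt by parts with u = t, dv = (-6*sin(4*t)) dt, so v = 3*cos(4*t)/2: now 3*t*cos(4*t)/2 + ∫(-3*cos(4*t)/2) dt.
Step 2. Evaluate the standard form: now 3*t*cos(4*t)/2 - 3*sin(4*t)/8.
Answer: 3*t*cos(4*t)/2 - 3*sin(4*t)/8.


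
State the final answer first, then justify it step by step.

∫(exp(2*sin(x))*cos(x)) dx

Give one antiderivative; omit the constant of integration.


The answer is exp(2*sin(x))/2.
Step 1. Substitute u = sin(x), turning ∫(exp(2*sin(x))*cos(x)) dx into ∫(exp(2*u)) du: now ∫(exp(2*u)) du.
Step 2. Evaluate the standard form: now exp(2*u)/2.
Step 3. Substitute back u = sin(x): now exp(2*sin(x))/2.
Answer: exp(2*sin(x))/2.


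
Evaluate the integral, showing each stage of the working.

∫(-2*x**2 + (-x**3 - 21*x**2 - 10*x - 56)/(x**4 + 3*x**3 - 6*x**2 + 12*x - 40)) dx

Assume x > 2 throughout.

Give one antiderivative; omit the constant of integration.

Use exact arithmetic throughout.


Step 1. Rewrite: now ∫(-2*x**2) dx + ∫((-x**3 - 21*x**2 - 10*x - 56)/(x**4 + 3*x**3 - 6*x**2 + 12*x - 40)) dx.
Step 2. Decompose ∫((-x**3 - 21*x**2 - 10*x - 56)/(x**4 + 3*x**3 - 6*x**2 + 12*x - 40)) dx by partial fractions, (-x**3 - 21*x**2 - 10*x - 56)/(x**4 + 3*x**3 - 6*x**2 + 12*x - 40) = -2/(x**2 + 4) + 2/(x + 5) - 3/(x - 2): now ∫(-2*x**2) dx + ∫(-3/(x - 2)) dx + ∫(2/(x + 5)) dx + ∫(-2/(x**2 + 4)) dx.
Step 3. Evaluate the standard form [assuming x > 2]: now -3*log(x - 2) + ∫(-2*x**2) dx + ∫(2/(x + 5)) dx + ∫(-2/(x**2 + 4)) dx.
Step 4. Evaluate the standard form [assuming x > -5]: now -3*log(x - 2) + 2*log(x + 5) + ∫(-2*x**2) dx + ∫(-2/(x**2 + 4)) dx.
Step 5. Evaluate the standard form: now -3*log(x - 2) + 2*log(x + 5) - atan(x/2) + ∫(-2*x**2) dx.
Step 6. Evaluate the standard form: now -2*x**3/3 - 3*log(x - 2) + 2*log(x + 5) - atan(x/2).
Answer: -2*x**3/3 - 3*log(x - 2) + 2*log(x + 5) - atan(x/2).


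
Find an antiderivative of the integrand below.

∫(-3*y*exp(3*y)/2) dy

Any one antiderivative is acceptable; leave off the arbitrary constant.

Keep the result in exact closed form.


Answer: -y*exp(3*y)/2 + exp(3*y)/6.


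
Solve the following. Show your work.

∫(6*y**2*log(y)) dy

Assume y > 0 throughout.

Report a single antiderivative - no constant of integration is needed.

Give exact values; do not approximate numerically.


Step 1. Integrate ∫(6*y**2*log(y)) dy by parts with u = log(y), dv = (6*y**2) dy, so v = 2*y**3 [assuming y > 0]: now 2*y**3*log(y) + ∫(-2*y**2) dy.
Step 2. Evaluate the standard form: now 2*y**3*log(y) - 2*y**3/3.
Answer: 2*y**3*log(y) - 2*y**3/3.


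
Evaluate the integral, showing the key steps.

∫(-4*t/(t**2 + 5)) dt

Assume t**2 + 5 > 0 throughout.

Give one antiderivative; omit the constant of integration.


Step 1. Substitute u = t**2 + 5, turning ∫(-4*t/(t**2 + 5)) dt into ∫(-2/u) du: now ∫(-2/u) du.
Step 2. Evaluate the standard form [assuming u > 0]: now -2*log(u).
Step 3. Substitute back u = t**2 + 5: now -2*log(t**2 + 5).
Answer: -2*log(t**2 + 5).


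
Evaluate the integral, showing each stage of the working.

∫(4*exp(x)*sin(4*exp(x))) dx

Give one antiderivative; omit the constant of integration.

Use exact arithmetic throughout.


Step 1. Substitute u = exp(x), turning ∫(4*exp(x)*sin(4*exp(x))) dx into ∫(4*sin(4*u)) du: now ∫(4*sin(4*u)) du.
Step 2. Evaluate the standard form: now -cos(4*u).
Step 3. Substitute back u = exp(x): now -cos(4*exp(x)).
Answer: -cos(4*exp(x)).


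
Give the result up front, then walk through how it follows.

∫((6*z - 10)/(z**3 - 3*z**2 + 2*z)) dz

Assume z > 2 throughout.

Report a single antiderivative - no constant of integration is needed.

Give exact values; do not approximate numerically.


The answer is -5*log(z) + log(z - 2) + 4*log(z - 1).
Step 1. Decompose ∫((6*z - 10)/(z**3 - 3*z**2 + 2*z)) dz by partial fractions, (6*z - 10)/(z**3 - 3*z**2 + 2*z) = 4/(z - 1) + 1/(z - 2) - 5/z: now ∫(-5/z) dz + ∫(1/(z - 2)) dz + ∫(4/(z - 1)) dz.
Step 2. Evaluate the standard form [assuming z > 0]: now -5*log(z) + ∫(1/(z - 2)) dz + ∫(4/(z - 1)) dz.
Step 3. Evaluate the standard form [assuming z > 2]: now -5*log(z) + log(z - 2) + ∫(4/(z - 1)) dz.
Step 4. Evaluate the standard form [assuming z > 1]: now -5*log(z) + log(z - 2) + 4*log(z - 1).
Answer: -5*log(z) + log(z - 2) + 4*log(z - 1).


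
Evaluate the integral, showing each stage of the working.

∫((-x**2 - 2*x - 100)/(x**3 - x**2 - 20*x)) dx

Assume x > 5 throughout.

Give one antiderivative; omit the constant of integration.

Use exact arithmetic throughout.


Step 1. Decompose ∫((-x**2 - 2*x - 100)/(x**3 - x**2 - 20*x)) dx by partial fractions, (-x**2 - 2*x - 100)/(x**3 - x**2 - 20*x) = -3/(x + 4) - 3/(x - 5) + 5/x: now ∫(5/x) dx + ∫(-3/(x - 5)) dx + ∫(-3/(x + 4)) dx.
Step 2. Evaluate the standard form [assuming x > 0]: now 5*log(x) + ∫(-3/(x - 5)) dx + ∫(-3/(x + 4)) dx.
Step 3. Evaluate the standard form [assuming x > -4]: now 5*log(x) - 3*log(x + 4) + ∫(-3/(x - 5)) dx.
Step 4. Evaluate the standard form [assuming x > 5]: now 5*log(x) - 3*log(x - 5) - 3*log(x + 4).
Answer: 5*log(x) - 3*log(x - 5) - 3*log(x + 4).


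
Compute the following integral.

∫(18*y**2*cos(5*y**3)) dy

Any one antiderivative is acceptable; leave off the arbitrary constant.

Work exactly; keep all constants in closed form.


Answer: 6*sin(5*y**3)/5.


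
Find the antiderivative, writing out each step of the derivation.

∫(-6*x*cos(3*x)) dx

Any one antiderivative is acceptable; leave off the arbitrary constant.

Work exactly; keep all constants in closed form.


Step 1. Integrate ∫(-6*x*cos(3*x)) dx by parts with u = x, dv = (-6*cos(3*x)) dx, so v = -2*sin(3*x): now -2*x*sin(3*x) + ∫(2*sin(3*x)) dx.
Step 2. Evaluate the standard form: now -2*x*sin(3*x) - 2*cos(3*x)/3.
Answer: -2*x*sin(3*x) - 2*cos(3*x)/3.


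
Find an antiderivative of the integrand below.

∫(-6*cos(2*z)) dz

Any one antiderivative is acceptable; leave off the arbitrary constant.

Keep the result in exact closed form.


Answer: -3*sin(2*z).


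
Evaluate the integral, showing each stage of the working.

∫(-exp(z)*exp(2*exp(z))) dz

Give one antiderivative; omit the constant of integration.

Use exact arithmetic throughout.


Step 1. Substitute u = exp(z), turning ∫(-exp(z)*exp(2*exp(z))) dz into ∫(-exp(2*u)) du: now ∫(-exp(2*u)) du.
Step 2. Evaluate the standard form: now -exp(2*u)/2.
Step 3. Substitute back u = exp(z): now -exp(2*exp(z))/2.
Answer: -exp(2*exp(z))/2.


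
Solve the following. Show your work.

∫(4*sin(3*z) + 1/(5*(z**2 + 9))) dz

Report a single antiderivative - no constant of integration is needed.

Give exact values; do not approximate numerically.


Step 1. Rewrite: now ∫(1/(5*(z**2 + 9))) dz + ∫(4*sin(3*z)) dz.
Step 2. Evaluate the standard form: now -4*cos(3*z)/3 + ∫(1/(5*(z**2 + 9))) dz.
Step 3. Evaluate the standard form: now -4*cos(3*z)/3 + atan(z/3)/15.
Answer: -4*cos(3*z)/3 + atan(z/3)/15.


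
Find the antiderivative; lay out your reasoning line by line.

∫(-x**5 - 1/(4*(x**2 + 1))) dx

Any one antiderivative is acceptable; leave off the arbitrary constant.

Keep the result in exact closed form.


Step 1. Rewrite: now ∫(-x**5) dx + ∫(-1/(4*(x**2 + 1))) dx.
Step 2. Evaluate the standard form: now -x**6/6 + ∫(-1/(4*(x**2 + 1))) dx.
Step 3. Evaluate the standard form: now -x**6/6 - atan(x)/4.
Answer: -x**6/6 - atan(x)/4.


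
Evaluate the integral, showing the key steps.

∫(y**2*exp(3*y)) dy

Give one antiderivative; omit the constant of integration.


Step 1. Integrate ∫(y**2*exp(3*y)) dy by parts with u = y**2, dv = (exp(3*y)) dy, so v = exp(3*y)/3: now y**2*exp(3*y)/3 + ∫(-2*y*exp(3*y)/3) dy.
Step 2. Integrate ∫(-2*y*exp(3*y)/3) dy by parts with u = y, dv = (-2*exp(3*y)/3) dy, so v = -2*exp(3*y)/9: now y**2*exp(3*y)/3 - 2*y*exp(3*y)/9 + ∫(2*exp(3*y)/9) dy.
Step 3. Evaluate the standard form: now y**2*exp(3*y)/3 - 2*y*exp(3*y)/9 + 2*exp(3*y)/27.
Answer: y**2*exp(3*y)/3 - 2*y*exp(3*y)/9 + 2*exp(3*y)/27.


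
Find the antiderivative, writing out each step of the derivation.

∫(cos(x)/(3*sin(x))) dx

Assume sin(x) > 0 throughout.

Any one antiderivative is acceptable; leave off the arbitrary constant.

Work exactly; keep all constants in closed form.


Step 1. Substitute u = sin(x), turning ∫(cos(x)/(3*sin(x))) dx into ∫(1/(3*u)) du: now ∫(1/(3*u)) du.
Step 2. Evaluate the standard form [assuming u > 0]: now log(u)/3.
Step 3. Substitute back u = sin(x): now log(sin(x))/3.
Answer: log(sin(x))/3.


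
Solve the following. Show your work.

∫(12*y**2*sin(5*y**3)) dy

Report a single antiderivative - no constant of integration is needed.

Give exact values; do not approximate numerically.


Step 1. Substitute u = y**3, turning ∫(12*y**2*sin(5*y**3)) dy into ∫(4*sin(5*u)) du: now ∫(4*sin(5*u)) du.
Step 2. Evaluate the standard form: now -4*cos(5*u)/5.
Step 3. Substitute back u = y**3: now -4*cos(5*y**3)/5.
Answer: -4*cos(5*y**3)/5.


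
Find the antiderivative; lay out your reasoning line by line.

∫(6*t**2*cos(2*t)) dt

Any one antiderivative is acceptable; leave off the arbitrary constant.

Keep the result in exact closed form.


Step 1. Integrate ∫(6*t**2*cos(2*t)) dt by parts with u = t**2, dv = (6*cos(2*t)) dt, so v = 3*sin(2*t): now 3*t**2*sin(2*t) + ∫(-6*t*sin(2*t)) dt.
Step 2. Integrate ∫(-6*t*sin(2*t)) dt by parts with u = t, dv = (-6*sin(2*t)) dt, so v = 3*cos(2*t): now 3*t**2*sin(2*t) + 3*t*cos(2*t) + ∫(-3*cos(2*t)) dt.
Step 3. Evaluate the standard form: now 3*t**2*sin(2*t) + 3*t*cos(2*t) - 3*sin(2*t)/2.
Answer: 3*t**2*sin(2*t) + 3*t*cos(2*t) - 3*sin(2*t)/2.


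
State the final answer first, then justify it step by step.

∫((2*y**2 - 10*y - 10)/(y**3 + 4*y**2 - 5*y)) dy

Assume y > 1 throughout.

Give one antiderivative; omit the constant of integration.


The answer is 2*log(y) - 3*log(y - 1) + 3*log(y + 5).
Step 1. Decompose ∫((2*y**2 - 10*y - 10)/(y**3 + 4*y**2 - 5*y)) dy by partial fractions, (2*y**2 - 10*y - 10)/(y**3 + 4*y**2 - 5*y) = 3/(y + 5) - 3/(y - 1) + 2/y: now ∫(2/y) dy + ∫(-3/(y - 1)) dy + ∫(3/(y + 5)) dy.
Step 2. Evaluate the standard form [assuming y > -5]: now 3*log(y + 5) + ∫(2/y) dy + ∫(-3/(y - 1)) dy.
Step 3. Evaluate the standard form [assuming y > 0]: now 2*log(y) + 3*log(y + 5) + ∫(-3/(y - 1)) dy.
Step 4. Evaluate the standard form [assuming y > 1]: now 2*log(y) - 3*log(y - 1) + 3*log(y + 5).
Answer: 2*log(y) - 3*log(y - 1) + 3*log(y + 5).


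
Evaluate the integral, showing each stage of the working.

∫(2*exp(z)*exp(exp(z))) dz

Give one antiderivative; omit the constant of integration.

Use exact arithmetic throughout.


Step 1. Substitute u = exp(z), turning ∫(2*exp(z)*exp(exp(z))) dz into ∫(2*exp(u)) du: now ∫(2*exp(u)) du.
Step 2. Evaluate the standard form: now 2*exp(u).
Step 3. Substitute back u = exp(z): now 2*exp(exp(z)).
Answer: 2*exp(exp(z)).


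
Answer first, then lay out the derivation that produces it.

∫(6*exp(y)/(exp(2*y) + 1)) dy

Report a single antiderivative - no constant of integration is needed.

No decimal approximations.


The answer is 6*atan(exp(y)).
Step 1. Substitute u = exp(y), turning ∫(6*exp(y)/(exp(2*y) + 1)) dy into ∫(6/(u**2 + 1)) du: now ∫(6/(u**2 + 1)) du.
Step 2. Evaluate the standard form: now 6*atan(u).
Step 3. Substitute back u = exp(y): now 6*atan(exp(y)).
Answer: 6*atan(exp(y)).


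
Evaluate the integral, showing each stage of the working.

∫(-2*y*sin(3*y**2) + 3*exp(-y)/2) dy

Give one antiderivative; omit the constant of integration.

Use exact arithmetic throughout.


Step 1. Rewrite: now ∫(-2*y*sin(3*y**2)) dy + ∫(3*exp(-y)/2) dy.
Step 2. Evaluate the standard form: now ∫(-2*y*sin(3*y**2)) dy - 3*exp(-y)/2.
Step 3. Substitute u = y**2, turning ∫(-2*y*sin(3*y**2)) dy into ∫(-sin(3*u)) du: now ∫(-sin(3*u)) du - 3*exp(-y)/2.
Step 4. Evaluate the standard form: now cos(3*u)/3 - 3*exp(-y)/2.
Step 5. Substitute back u = y**2: now cos(3*y**2)/3 - 3*exp(-y)/2.
Answer: cos(3*y**2)/3 - 3*exp(-y)/2.


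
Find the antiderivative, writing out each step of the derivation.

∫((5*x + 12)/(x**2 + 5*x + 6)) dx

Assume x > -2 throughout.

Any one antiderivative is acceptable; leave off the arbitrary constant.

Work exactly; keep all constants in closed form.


Step 1. Decompose ∫((5*x + 12)/(x**2 + 5*x + 6)) dx by partial fractions, (5*x + 12)/(x**2 + 5*x + 6) = 3/(x + 3) + 2/(x + 2): now ∫(2/(x + 2)) dx + ∫(3/(x + 3)) dx.
Step 2. Evaluate the standard form [assuming x > -2]: now 2*log(x + 2) + ∫(3/(x + 3)) dx.
Step 3. Evaluate the standard form [assuming x > -3]: now 2*log(x + 2) + 3*log(x + 3).
Answer: 2*log(x + 2) + 3*log(x + 3).


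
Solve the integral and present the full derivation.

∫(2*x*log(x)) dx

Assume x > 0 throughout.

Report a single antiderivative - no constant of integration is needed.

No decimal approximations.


Step 1. Integrate ∫(2*x*log(x)) dx by parts with u = log(x), dv = (2*x) dx, so v = x**2 [assuming x > 0]: now x**2*log(x) + ∫(-x) dx.
Step 2. Evaluate the standard form: now x**2*log(x) - x**2/2.
Answer: x**2*log(x) - x**2/2.


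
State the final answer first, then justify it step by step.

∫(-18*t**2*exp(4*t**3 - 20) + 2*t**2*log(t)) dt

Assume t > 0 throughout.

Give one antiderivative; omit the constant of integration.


The answer is 2*t**3*log(t)/3 - 2*t**3/9 - 3*exp(4*t**3 - 20)/2.
Step 1. Rewrite: now ∫(-18*t**2*exp(4*t**3 - 20)) dt + ∫(2*t**2*log(t)) dt.
Step 2. Integrate ∫(2*t**2*log(t)) dt by parts with u = log(t), dv = (2*t**2) dt, so v = 2*t**3/3 [assuming t > 0]: now 2*t**3*log(t)/3 + ∫(-2*t**2/3) dt + ∫(-18*t**2*exp(4*t**3 - 20)) dt.
Step 3. Evaluate the standard form: now 2*t**3*log(t)/3 - 2*t**3/9 + ∫(-18*t**2*exp(4*t**3 - 20)) dt.
Step 4. Substitute u = t**3 - 5, turning ∫(-18*t**2*exp(4*t**3 - 20)) dt into ∫(-6*exp(4*u)) du: now 2*t**3*log(t)/3 - 2*t**3/9 + ∫(-6*exp(4*u)) du.
Step 5. Evaluate the standard form: now 2*t**3*log(t)/3 - 2*t**3/9 - 3*exp(4*u)/2.
Step 6. Substitute back u = t**3 - 5: now 2*t**3*log(t)/3 - 2*t**3/9 - 3*exp(4*t**3 - 20)/2.
Answer: 2*t**3*log(t)/3 - 2*t**3/9 - 3*exp(4*t**3 - 20)/2.


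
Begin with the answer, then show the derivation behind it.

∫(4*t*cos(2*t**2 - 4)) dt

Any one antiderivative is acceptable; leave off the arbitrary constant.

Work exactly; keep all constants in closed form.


The answer is sin(2*t**2 - 4).
Step 1. Substitute u = t**2 - 2, turning ∫(4*t*cos(2*t**2 - 4)) dt into ∫(2*cos(2*u)) du: now ∫(2*cos(2*u)) du.
Step 2. Evaluate the standard form: now sin(2*u).
Step 3. Substitute back u = t**2 - 2: now sin(2*t**2 - 4).
Answer: sin(2*t**2 - 4).


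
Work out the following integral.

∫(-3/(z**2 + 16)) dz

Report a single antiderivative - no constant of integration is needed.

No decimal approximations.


Answer: -3*atan(z/4)/4.


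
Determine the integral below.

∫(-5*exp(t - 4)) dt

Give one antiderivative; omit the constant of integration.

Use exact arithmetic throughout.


Answer: -5*exp(t - 4).


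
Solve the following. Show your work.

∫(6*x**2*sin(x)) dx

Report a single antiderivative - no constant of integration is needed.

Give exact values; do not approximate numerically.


Step 1. Integrate ∫(6*x**2*sin(x)) dx by parts with u = x**2, dv = (6*sin(x)) dx, so v = -6*cos(x): now -6*x**2*cos(x) + ∫(12*x*cos(x)) dx.
Step 2. Integrate ∫(12*x*cos(x)) dx by parts with u = x, dv = (12*cos(x)) dx, so v = 12*sin(x): now -6*x**2*cos(x) + 12*x*sin(x) + ∫(-12*sin(x)) dx.
Step 3. Evaluate the standard form: now -6*x**2*cos(x) + 12*x*sin(x) + 12*cos(x).
Answer: -6*x**2*cos(x) + 12*x*sin(x) + 12*cos(x).


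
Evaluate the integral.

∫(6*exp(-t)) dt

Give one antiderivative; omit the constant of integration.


Answer: -6*exp(-t).


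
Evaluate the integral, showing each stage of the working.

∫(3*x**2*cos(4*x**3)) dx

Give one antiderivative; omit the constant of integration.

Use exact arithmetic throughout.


Step 1. Substitute u = x**3, turning ∫(3*x**2*cos(4*x**3)) dx into ∫(cos(4*u)) du: now ∫(cos(4*u)) du.
Step 2. Evaluate the standard form: now sin(4*u)/4.
Step 3. Substitute back u = x**3: now sin(4*x**3)/4.
Answer: sin(4*x**3)/4.


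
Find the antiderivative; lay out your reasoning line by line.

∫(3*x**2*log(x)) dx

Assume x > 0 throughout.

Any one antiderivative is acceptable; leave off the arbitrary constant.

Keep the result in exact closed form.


Step 1. Integrate ∫(3*x**2*log(x)) dx by parts with u = log(x), dv = (3*x**2) dx, so v = x**3 [assuming x > 0]: now x**3*log(x) + ∫(-x**2) dx.
Step 2. Evaluate the standard form: now x**3*log(x) - x**3/3.
Answer: x**3*log(x) - x**3/3.


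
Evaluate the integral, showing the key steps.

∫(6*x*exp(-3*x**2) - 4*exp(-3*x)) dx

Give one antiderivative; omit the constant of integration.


Step 1. Rewrite: now ∫(6*x*exp(-3*x**2)) dx + ∫(-4*exp(-3*x)) dx.
Step 2. Substitute u = x**2, turning ∫(6*x*exp(-3*x**2)) dx into ∫(3*exp(-3*u)) du: now ∫(3*exp(-3*u)) du + ∫(-4*exp(-3*x)) dx.
Step 3. Evaluate the standard form: now ∫(-4*exp(-3*x)) dx - exp(-3*u).
Step 4. Substitute back u = x**2: now ∫(-4*exp(-3*x)) dx - exp(-3*x**2).
Step 5. Evaluate the standard form: now -exp(-3*x**2) + 4*exp(-3*x)/3.
Answer: -exp(-3*x**2) + 4*exp(-3*x)/3.


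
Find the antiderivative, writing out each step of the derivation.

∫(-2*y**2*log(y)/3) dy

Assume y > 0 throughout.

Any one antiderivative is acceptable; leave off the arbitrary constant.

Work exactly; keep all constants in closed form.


Step 1. Integrate ∫(-2*y**2*log(y)/3) dy by parts with u = log(y), dv = (-2*y**2/3) dy, so v = -2*y**3/9 [assuming y > 0]: now -2*y**3*log(y)/9 + ∫(2*y**2/9) dy.
Step 2. Evaluate the standard form: now -2*y**3*log(y)/9 + 2*y**3/27.
Answer: -2*y**3*log(y)/9 + 2*y**3/27.


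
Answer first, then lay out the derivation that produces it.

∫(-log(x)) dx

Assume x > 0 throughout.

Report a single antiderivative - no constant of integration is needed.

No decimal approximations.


The answer is -x*log(x) + x.
Step 1. Integrate ∫(-log(x)) dx by parts with u = log(x), dv = (-1) dx, so v = -x [assuming x > 0]: now -x*log(x) + ∫(1) dx.
Step 2. Evaluate the standard form: now -x*log(x) + x.
Answer: -x*log(x) + x.


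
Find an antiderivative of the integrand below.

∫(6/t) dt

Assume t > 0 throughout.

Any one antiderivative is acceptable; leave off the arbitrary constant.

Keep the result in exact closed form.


Answer: 6*log(t).


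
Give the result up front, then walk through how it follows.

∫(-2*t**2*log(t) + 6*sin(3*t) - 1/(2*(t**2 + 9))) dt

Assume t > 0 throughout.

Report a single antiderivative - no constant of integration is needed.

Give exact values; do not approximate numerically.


The answer is -2*t**3*log(t)/3 + 2*t**3/9 - 2*cos(3*t) - atan(t/3)/6.
Step 1. Rewrite: now ∫(-2*t**2*log(t)) dt + ∫(-1/(2*(t**2 + 9))) dt + ∫(6*sin(3*t)) dt.
Step 2. Evaluate the standard form: now -atan(t/3)/6 + ∫(-2*t**2*log(t)) dt + ∫(6*sin(3*t)) dt.
Step 3. Evaluate the standard form: now -2*cos(3*t) - atan(t/3)/6 + ∫(-2*t**2*log(t)) dt.
Step 4. Integrate ∫(-2*t**2*log(t)) dt by parts with u = log(t), dv = (-2*t**2) dt, so v = -2*t**3/3 [assuming t > 0]: now -2*t**3*log(t)/3 - 2*cos(3*t) - atan(t/3)/6 + ∫(2*t**2/3) dt.
Step 5. Evaluate the standard form: now -2*t**3*log(t)/3 + 2*t**3/9 - 2*cos(3*t) - atan(t/3)/6.
Answer: -2*t**3*log(t)/3 + 2*t**3/9 - 2*cos(3*t) - atan(t/3)/6.


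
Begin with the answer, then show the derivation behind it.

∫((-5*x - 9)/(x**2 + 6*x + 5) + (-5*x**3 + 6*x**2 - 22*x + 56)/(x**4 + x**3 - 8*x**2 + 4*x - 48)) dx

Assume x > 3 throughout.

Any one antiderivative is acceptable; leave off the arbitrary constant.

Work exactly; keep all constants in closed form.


The answer is -log(x - 3) - log(x + 1) - 4*log(x + 4) - 4*log(x + 5) - atan(x/2).
Step 1. Rewrite: now ∫((-5*x - 9)/(x**2 + 6*x + 5)) dx + ∫((-5*x**3 + 6*x**2 - 22*x + 56)/(x**4 + x**3 - 8*x**2 + 4*x - 48)) dx.
Step 2. Decompose ∫((-5*x - 9)/(x**2 + 6*x + 5)) dx by partial fractions, (-5*x - 9)/(x**2 + 6*x + 5) = -4/(x + 5) - 1/(x + 1): now ∫((-5*x**3 + 6*x**2 - 22*x + 56)/(x**4 + x**3 - 8*x**2 + 4*x - 48)) dx + ∫(-1/(x + 1)) dx + ∫(-4/(x + 5)) dx.
Step 3. Evaluate the standard form [assuming x > -1]: now -log(x + 1) + ∫((-5*x**3 + 6*x**2 - 22*x + 56)/(x**4 + x**3 - 8*x**2 + 4*x - 48)) dx + ∫(-4/(x + 5)) dx.
Step 4. Evaluate the standard form [assuming x > -5]: now -log(x + 1) - 4*log(x + 5) + ∫((-5*x**3 + 6*x**2 - 22*x + 56)/(x**4 + x**3 - 8*x**2 + 4*x - 48)) dx.
Step 5. Decompose ∫((-5*x**3 + 6*x**2 - 22*x + 56)/(x**4 + x**3 - 8*x**2 + 4*x - 48)) dx by partial fractions, (-5*x**3 + 6*x**2 - 22*x + 56)/(x**4 + x**3 - 8*x**2 + 4*x - 48) = -2/(x**2 + 4) - 4/(x + 4) - 1/(x - 3): now -log(x + 1) - 4*log(x + 5) + ∫(-1/(x - 3)) dx + ∫(-4/(x + 4)) dx + ∫(-2/(x**2 + 4)) dx.
Step 6. Evaluate the standard form [assuming x > -4]: now -log(x + 1) - 4*log(x + 4) - 4*log(x + 5) + ∫(-1/(x - 3)) dx + ∫(-2/(x**2 + 4)) dx.
Step 7. Evaluate the standard form [assuming x > 3]: now -log(x - 3) - log(x + 1) - 4*log(x + 4) - 4*log(x + 5) + ∫(-2/(x**2 + 4)) dx.
Step 8. Evaluate the standard form: now -log(x - 3) - log(x + 1) - 4*log(x + 4) - 4*log(x + 5) - atan(x/2).
Answer: -log(x - 3) - log(x + 1) - 4*log(x + 4) - 4*log(x + 5) - atan(x/2).


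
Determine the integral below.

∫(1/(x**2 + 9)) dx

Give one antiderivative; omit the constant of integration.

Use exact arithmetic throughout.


Answer: atan(x/3)/3.


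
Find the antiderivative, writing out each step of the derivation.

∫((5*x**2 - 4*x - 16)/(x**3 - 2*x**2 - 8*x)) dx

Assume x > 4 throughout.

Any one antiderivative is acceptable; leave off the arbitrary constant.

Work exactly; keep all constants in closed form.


Step 1. Decompose ∫((5*x**2 - 4*x - 16)/(x**3 - 2*x**2 - 8*x)) dx by partial fractions, (5*x**2 - 4*x - 16)/(x**3 - 2*x**2 - 8*x) = 1/(x + 2) + 2/(x - 4) + 2/x: now ∫(2/x) dx + ∫(2/(x - 4)) dx + ∫(1/(x + 2)) dx.
Step 2. Evaluate the standard form [assuming x > 0]: now 2*log(x) + ∫(2/(x - 4)) dx + ∫(1/(x + 2)) dx.
Step 3. Evaluate the standard form [assuming x > 4]: now 2*log(x) + 2*log(x - 4) + ∫(1/(x + 2)) dx.
Step 4. Evaluate the standard form [assuming x > -2]: now 2*log(x) + 2*log(x - 4) + log(x + 2).
Answer: 2*log(x) + 2*log(x - 4) + log(x + 2).


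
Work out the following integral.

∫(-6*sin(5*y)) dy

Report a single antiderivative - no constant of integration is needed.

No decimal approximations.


Answer: 6*cos(5*y)/5.


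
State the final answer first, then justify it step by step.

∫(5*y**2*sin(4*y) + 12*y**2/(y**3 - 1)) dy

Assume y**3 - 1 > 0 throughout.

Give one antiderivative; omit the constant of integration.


The answer is -5*y**2*cos(4*y)/4 + 5*y*sin(4*y)/8 + 4*log(y**3 - 1) + 5*cos(4*y)/32.
Step 1. Rewrite: now ∫(12*y**2/(y**3 - 1)) dy + ∫(5*y**2*sin(4*y)) dy.
Step 2. Integrate ∫(5*y**2*sin(4*y)) dy by parts with u = y**2, dv = (5*sin(4*y)) dy, so v = -5*cos(4*y)/4: now -5*y**2*cos(4*y)/4 + ∫(5*y*cos(4*y)/2) dy + ∫(12*y**2/(y**3 - 1)) dy.
Step 3. Integrate ∫(5*y*cos(4*y)/2) dy by parts with u = y, dv = (5*cos(4*y)/2) dy, so v = 5*sin(4*y)/8: now -5*y**2*cos(4*y)/4 + 5*y*sin(4*y)/8 + ∫(12*y**2/(y**3 - 1)) dy + ∫(-5*sin(4*y)/8) dy.
Step 4. Evaluate the standard form: now -5*y**2*cos(4*y)/4 + 5*y*sin(4*y)/8 + 5*cos(4*y)/32 + ∫(12*y**2/(y**3 - 1)) dy.
Step 5. Substitute u = y**3 - 1, turning ∫(12*y**2/(y**3 - 1)) dy into ∫(4/u) du: now -5*y**2*cos(4*y)/4 + 5*y*sin(4*y)/8 + 5*cos(4*y)/32 + ∫(4/u) du.
Step 6. Evaluate the standard form [assuming u > 0]: now -5*y**2*cos(4*y)/4 + 5*y*sin(4*y)/8 + 4*log(u) + 5*cos(4*y)/32.
Step 7. Substitute back u = y**3 - 1: now -5*y**2*cos(4*y)/4 + 5*y*sin(4*y)/8 + 4*log(y**3 - 1) + 5*cos(4*y)/32.
Answer: -5*y**2*cos(4*y)/4 + 5*y*sin(4*y)/8 + 4*log(y**3 - 1) + 5*cos(4*y)/32.


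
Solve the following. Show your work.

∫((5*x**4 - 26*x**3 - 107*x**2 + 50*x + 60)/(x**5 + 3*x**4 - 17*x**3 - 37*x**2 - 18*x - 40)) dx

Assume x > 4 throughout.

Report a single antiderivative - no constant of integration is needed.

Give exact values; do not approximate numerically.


Step 1. Decompose ∫((5*x**4 - 26*x**3 - 107*x**2 + 50*x + 60)/(x**5 + 3*x**4 - 17*x**3 - 37*x**2 - 18*x - 40)) dx by partial fractions, (5*x**4 - 26*x**3 - 107*x**2 + 50*x + 60)/(x**5 + 3*x**4 - 17*x**3 - 37*x**2 - 18*x - 40) = -4/(x**2 + 1) + 5/(x + 5) + 2/(x + 2) - 2/(x - 4): now ∫(-2/(x - 4)) dx + ∫(2/(x + 2)) dx + ∫(5/(x + 5)) dx + ∫(-4/(x**2 + 1)) dx.
Step 2. Evaluate the standard form [assuming x > -2]: now 2*log(x + 2) + ∫(-2/(x - 4)) dx + ∫(5/(x + 5)) dx + ∫(-4/(x**2 + 1)) dx.
Step 3. Evaluate the standard form [assuming x > -5]: now 2*log(x + 2) + 5*log(x + 5) + ∫(-2/(x - 4)) dx + ∫(-4/(x**2 + 1)) dx.
Step 4. Evaluate the standard form [assuming x > 4]: now -2*log(x - 4) + 2*log(x + 2) + 5*log(x + 5) + ∫(-4/(x**2 + 1)) dx.
Step 5. Evaluate the standard form: now -2*log(x - 4) + 2*log(x + 2) + 5*log(x + 5) - 4*atan(x).
Answer: -2*log(x - 4) + 2*log(x + 2) + 5*log(x + 5) - 4*atan(x).


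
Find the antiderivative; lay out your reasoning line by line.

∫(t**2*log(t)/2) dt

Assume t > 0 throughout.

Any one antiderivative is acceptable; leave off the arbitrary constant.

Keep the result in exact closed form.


Step 1. Integrate ∫(t**2*log(t)/2) dt by parts with u = log(t), dv = (t**2/2) dt, so v = t**3/6 [assuming t > 0]: now t**3*log(t)/6 + ∫(-t**2/6) dt.
Step 2. Evaluate the standard form: now t**3*log(t)/6 - t**3/18.
Answer: t**3*log(t)/6 - t**3/18.


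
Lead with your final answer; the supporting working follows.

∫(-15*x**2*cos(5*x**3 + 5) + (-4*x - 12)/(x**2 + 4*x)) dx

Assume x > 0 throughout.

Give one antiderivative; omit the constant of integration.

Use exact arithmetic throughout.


The answer is -3*log(x) - log(x + 4) - sin(5*x**3 + 5).
Step 1. Rewrite: now ∫(-15*x**2*cos(5*x**3 + 5)) dx + ∫((-4*x - 12)/(x**2 + 4*x)) dx.
Step 2. Decompose ∫((-4*x - 12)/(x**2 + 4*x)) dx by partial fractions, (-4*x - 12)/(x**2 + 4*x) = -1/(x + 4) - 3/x: now ∫(-3/x) dx + ∫(-15*x**2*cos(5*x**3 + 5)) dx + ∫(-1/(x + 4)) dx.
Step 3. Evaluate the standard form [assuming x > -4]: now -log(x + 4) + ∫(-3/x) dx + ∫(-15*x**2*cos(5*x**3 + 5)) dx.
Step 4. Evaluate the standard form [assuming x > 0]: now -3*log(x) - log(x + 4) + ∫(-15*x**2*cos(5*x**3 + 5)) dx.
Step 5. Substitute u = x**3 + 1, turning ∫(-15*x**2*cos(5*x**3 + 5)) dx into ∫(-5*cos(5*u)) du: now -3*log(x) - log(x + 4) + ∫(-5*cos(5*u)) du.
Step 6. Evaluate the standard form: now -3*log(x) - log(x + 4) - sin(5*u).
Step 7. Substitute back u = x**3 + 1: now -3*log(x) - log(x + 4) - sin(5*x**3 + 5).
Answer: -3*log(x) - log(x + 4) - sin(5*x**3 + 5).


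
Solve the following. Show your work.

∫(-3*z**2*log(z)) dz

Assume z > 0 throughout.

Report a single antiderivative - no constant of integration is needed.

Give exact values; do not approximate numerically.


Step 1. Integrate ∫(-3*z**2*log(z)) dz by parts with u = log(z), dv = (-3*z**2) dz, so v = -z**3 [assuming z > 0]: now -z**3*log(z) + ∫(z**2) dz.
Step 2. Evaluate the standard form: now -z**3*log(z) + z**3/3.
Answer: -z**3*log(z) + z**3/3.


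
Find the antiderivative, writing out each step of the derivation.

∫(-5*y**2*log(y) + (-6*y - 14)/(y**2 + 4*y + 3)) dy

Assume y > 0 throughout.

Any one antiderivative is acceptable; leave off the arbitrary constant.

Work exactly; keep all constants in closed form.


Step 1. Rewrite: now ∫(-5*y**2*log(y)) dy + ∫((-6*y - 14)/(y**2 + 4*y + 3)) dy.
Step 2. Integrate ∫(-5*y**2*log(y)) dy by parts with u = log(y), dv = (-5*y**2) dy, so v = -5*y**3/3 [assuming y > 0]: now -5*y**3*log(y)/3 + ∫(5*y**2/3) dy + ∫((-6*y - 14)/(y**2 + 4*y + 3)) dy.
Step 3. Evaluate the standard form: now -5*y**3*log(y)/3 + 5*y**3/9 + ∫((-6*y - 14)/(y**2 + 4*y + 3)) dy.
Step 4. Decompose ∫((-6*y - 14)/(y**2 + 4*y + 3)) dy by partial fractions, (-6*y - 14)/(y**2 + 4*y + 3) = -2/(y + 3) - 4/(y + 1): now -5*y**3*log(y)/3 + 5*y**3/9 + ∫(-4/(y + 1)) dy + ∫(-2/(y + 3)) dy.
Step 5. Evaluate the standard form [assuming y > -3]: now -5*y**3*log(y)/3 + 5*y**3/9 - 2*log(y + 3) + ∫(-4/(y + 1)) dy.
Step 6. Evaluate the standard form [assuming y > -1]: now -5*y**3*log(y)/3 + 5*y**3/9 - 4*log(y + 1) - 2*log(y + 3).
Answer: -5*y**3*log(y)/3 + 5*y**3/9 - 4*log(y + 1) - 2*log(y + 3).


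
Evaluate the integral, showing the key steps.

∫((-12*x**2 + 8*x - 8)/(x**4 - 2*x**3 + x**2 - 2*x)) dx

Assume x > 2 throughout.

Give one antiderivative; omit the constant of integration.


Step 1. Decompose ∫((-12*x**2 + 8*x - 8)/(x**4 - 2*x**3 + x**2 - 2*x)) dx by partial fractions, (-12*x**2 + 8*x - 8)/(x**4 - 2*x**3 + x**2 - 2*x) = -4/(x**2 + 1) - 4/(x - 2) + 4/x: now ∫(4/x) dx + ∫(-4/(x - 2)) dx + ∫(-4/(x**2 + 1)) dx.
Step 2. Evaluate the standard form [assuming x > 2]: now -4*log(x - 2) + ∫(4/x) dx + ∫(-4/(x**2 + 1)) dx.
Step 3. Evaluate the standard form [assuming x > 0]: now 4*log(x) - 4*log(x - 2) + ∫(-4/(x**2 + 1)) dx.
Step 4. Evaluate the standard form: now 4*log(x) - 4*log(x - 2) - 4*atan(x).
Answer: 4*log(x) - 4*log(x - 2) - 4*atan(x).


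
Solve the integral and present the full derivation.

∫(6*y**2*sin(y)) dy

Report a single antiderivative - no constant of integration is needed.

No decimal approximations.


Step 1. Integrate ∫(6*y**2*sin(y)) dy by parts with u = y**2, dv = (6*sin(y)) dy, so v = -6*cos(y): now -6*y**2*cos(y) + ∫(12*y*cos(y)) dy.
Step 2. Integrate ∫(12*y*cos(y)) dy by parts with u = y, dv = (12*cos(y)) dy, so v = 12*sin(y): now -6*y**2*cos(y) + 12*y*sin(y) + ∫(-12*sin(y)) dy.
Step 3. Evaluate the standard form: now -6*y**2*cos(y) + 12*y*sin(y) + 12*cos(y).
Answer: -6*y**2*cos(y) + 12*y*sin(y) + 12*cos(y).


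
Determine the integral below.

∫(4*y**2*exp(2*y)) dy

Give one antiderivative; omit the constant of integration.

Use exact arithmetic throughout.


Answer: 2*y**2*exp(2*y) - 2*y*exp(2*y) + exp(2*y).


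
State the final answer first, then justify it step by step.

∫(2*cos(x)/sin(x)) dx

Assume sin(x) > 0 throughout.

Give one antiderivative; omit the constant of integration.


The answer is 2*log(sin(x)).
Step 1. Substitute u = sin(x), turning ∫(2*cos(x)/sin(x)) dx into ∫(2/u) du: now ∫(2/u) du.
Step 2. Evaluate the standard form [assuming u > 0]: now 2*log(u).
Step 3. Substitute back u = sin(x): now 2*log(sin(x)).
Answer: 2*log(sin(x)).


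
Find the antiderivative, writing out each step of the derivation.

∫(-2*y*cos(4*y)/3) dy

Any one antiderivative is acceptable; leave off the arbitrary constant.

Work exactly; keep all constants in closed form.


Step 1. Integrate ∫(-2*y*cos(4*y)/3) dy by parts with u = y, dv = (-2*cos(4*y)/3) dy, so v = -sin(4*y)/6: now -y*sin(4*y)/6 + ∫(sin(4*y)/6) dy.
Step 2. Evaluate the standard form: now -y*sin(4*y)/6 - cos(4*y)/24.
Answer: -y*sin(4*y)/6 - cos(4*y)/24.


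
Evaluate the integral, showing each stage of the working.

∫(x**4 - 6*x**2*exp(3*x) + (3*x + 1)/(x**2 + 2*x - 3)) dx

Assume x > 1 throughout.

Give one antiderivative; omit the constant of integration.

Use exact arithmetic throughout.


Step 1. Rewrite: now ∫(x**4) dx + ∫(-6*x**2*exp(3*x)) dx + ∫((3*x + 1)/(x**2 + 2*x - 3)) dx.
Step 2. Decompose ∫((3*x + 1)/(x**2 + 2*x - 3)) dx by partial fractions, (3*x + 1)/(x**2 + 2*x - 3) = 2/(x + 3) + 1/(x - 1): now ∫(x**4) dx + ∫(-6*x**2*exp(3*x)) dx + ∫(1/(x - 1)) dx + ∫(2/(x + 3)) dx.
Step 3. Evaluate the standard form [assuming x > 1]: now log(x - 1) + ∫(x**4) dx + ∫(-6*x**2*exp(3*x)) dx + ∫(2/(x + 3)) dx.
Step 4. Evaluate the standard form [assuming x > -3]: now log(x - 1) + 2*log(x + 3) + ∫(x**4) dx + ∫(-6*x**2*exp(3*x)) dx.
Step 5. Integrate ∫(-6*x**2*exp(3*x)) dx by parts with u = x**2, dv = (-6*exp(3*x)) dx, so v = -2*exp(3*x): now -2*x**2*exp(3*x) + log(x - 1) + 2*log(x + 3) + ∫(x**4) dx + ∫(4*x*exp(3*x)) dx.
Step 6. Integrate ∫(4*x*exp(3*x)) dx by parts with u = x, dv = (4*exp(3*x)) dx, so v = 4*exp(3*x)/3: now -2*x**2*exp(3*x) + 4*x*exp(3*x)/3 + log(x - 1) + 2*log(x + 3) + ∫(x**4) dx + ∫(-4*exp(3*x)/3) dx.
Step 7. Evaluate the standard form: now -2*x**2*exp(3*x) + 4*x*exp(3*x)/3 - 4*exp(3*x)/9 + log(x - 1) + 2*log(x + 3) + ∫(x**4) dx.
Step 8. Evaluate the standard form: now x**5/5 - 2*x**2*exp(3*x) + 4*x*exp(3*x)/3 - 4*exp(3*x)/9 + log(x - 1) + 2*log(x + 3).
Answer: x**5/5 - 2*x**2*exp(3*x) + 4*x*exp(3*x)/3 - 4*exp(3*x)/9 + log(x - 1) + 2*log(x + 3).


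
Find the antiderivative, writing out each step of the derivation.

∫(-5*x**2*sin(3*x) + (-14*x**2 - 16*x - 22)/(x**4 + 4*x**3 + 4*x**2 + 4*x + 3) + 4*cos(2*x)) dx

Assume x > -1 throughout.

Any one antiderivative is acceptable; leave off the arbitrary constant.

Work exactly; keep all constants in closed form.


Step 1. Rewrite: now ∫(-5*x**2*sin(3*x)) dx + ∫((-14*x**2 - 16*x - 22)/(x**4 + 4*x**3 + 4*x**2 + 4*x + 3)) dx + ∫(4*cos(2*x)) dx.
Step 2. Decompose ∫((-14*x**2 - 16*x - 22)/(x**4 + 4*x**3 + 4*x**2 + 4*x + 3)) dx by partial fractions, (-14*x**2 - 16*x - 22)/(x**4 + 4*x**3 + 4*x**2 + 4*x + 3) = -4/(x**2 + 1) + 5/(x + 3) - 5/(x + 1): now ∫(-5*x**2*sin(3*x)) dx + ∫(-5/(x + 1)) dx + ∫(5/(x + 3)) dx + ∫(-4/(x**2 + 1)) dx + ∫(4*cos(2*x)) dx.
Step 3. Evaluate the standard form [assuming x > -3]: now 5*log(x + 3) + ∫(-5*x**2*sin(3*x)) dx + ∫(-5/(x + 1)) dx + ∫(-4/(x**2 + 1)) dx + ∫(4*cos(2*x)) dx.
Step 4. Evaluate the standard form [assuming x > -1]: now -5*log(x + 1) + 5*log(x + 3) + ∫(-5*x**2*sin(3*x)) dx + ∫(-4/(x**2 + 1)) dx + ∫(4*cos(2*x)) dx.
Step 5. Evaluate the standard form: now -5*log(x + 1) + 5*log(x + 3) - 4*atan(x) + ∫(-5*x**2*sin(3*x)) dx + ∫(4*cos(2*x)) dx.
Step 6. Integrate ∫(-5*x**2*sin(3*x)) dx by parts with u = x**2, dv = (-5*sin(3*x)) dx, so v = 5*cos(3*x)/3: now 5*x**2*cos(3*x)/3 - 5*log(x + 1) + 5*log(x + 3) - 4*atan(x) + ∫(-10*x*cos(3*x)/3) dx + ∫(4*cos(2*x)) dx.
Step 7. Integrate ∫(-10*x*cos(3*x)/3) dx by parts with u = x, dv = (-10*cos(3*x)/3) dx, so v = -10*sin(3*x)/9: now 5*x**2*cos(3*x)/3 - 10*x*sin(3*x)/9 - 5*log(x + 1) + 5*log(x + 3) - 4*atan(x) + ∫(10*sin(3*x)/9) dx + ∫(4*cos(2*x)) dx.
Step 8. Evaluate the standard form: now 5*x**2*cos(3*x)/3 - 10*x*sin(3*x)/9 - 5*log(x + 1) + 5*log(x + 3) - 10*cos(3*x)/27 - 4*atan(x) + ∫(4*cos(2*x)) dx.
Step 9. Evaluate the standard form: now 5*x**2*cos(3*x)/3 - 10*x*sin(3*x)/9 - 5*log(x + 1) + 5*log(x + 3) + 2*sin(2*x) - 10*cos(3*x)/27 - 4*atan(x).
Answer: 5*x**2*cos(3*x)/3 - 10*x*sin(3*x)/9 - 5*log(x + 1) + 5*log(x + 3) + 2*sin(2*x) - 10*cos(3*x)/27 - 4*atan(x).


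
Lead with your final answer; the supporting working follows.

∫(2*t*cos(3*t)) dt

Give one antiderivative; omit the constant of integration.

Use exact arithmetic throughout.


The answer is 2*t*sin(3*t)/3 + 2*cos(3*t)/9.
Step 1. Integrate ∫(2*t*cos(3*t)) dt by parts with u = t, dv = (2*cos(3*t)) dt, so v = 2*sin(3*t)/3: now 2*t*sin(3*t)/3 + ∫(-2*sin(3*t)/3) dt.
Step 2. Evaluate the standard form: now 2*t*sin(3*t)/3 + 2*cos(3*t)/9.
Answer: 2*t*sin(3*t)/3 + 2*cos(3*t)/9.


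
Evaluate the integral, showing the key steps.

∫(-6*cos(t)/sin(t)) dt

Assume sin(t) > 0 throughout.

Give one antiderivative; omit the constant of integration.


Step 1. Substitute u = sin(t), turning ∫(-6*cos(t)/sin(t)) dt into ∫(-6/u) du: now ∫(-6/u) du.
Step 2. Evaluate the standard form [assuming u > 0]: now -6*log(u).
Step 3. Substitute back u = sin(t): now -6*log(sin(t)).
Answer: -6*log(sin(t)).


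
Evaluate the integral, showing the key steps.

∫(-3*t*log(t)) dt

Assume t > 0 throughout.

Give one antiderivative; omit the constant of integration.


Step 1. Integrate ∫(-3*t*log(t)) dt by parts with u = log(t), dv = (-3*t) dt, so v = -3*t**2/2 [assuming t > 0]: now -3*t**2*log(t)/2 + ∫(3*t/2) dt.
Step 2. Evaluate the standard form: now -3*t**2*log(t)/2 + 3*t**2/4.
Answer: -3*t**2*log(t)/2 + 3*t**2/4.


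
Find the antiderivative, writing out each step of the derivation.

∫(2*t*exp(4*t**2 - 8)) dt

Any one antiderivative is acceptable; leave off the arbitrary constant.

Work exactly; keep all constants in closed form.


Step 1. Substitute u = t**2 - 2, turning ∫(2*t*exp(4*t**2 - 8)) dt into ∫(exp(4*u)) du: now ∫(exp(4*u)) du.
Step 2. Evaluate the standard form: now exp(4*u)/4.
Step 3. Substitute back u = t**2 - 2: now exp(4*t**2 - 8)/4.
Answer: exp(4*t**2 - 8)/4.


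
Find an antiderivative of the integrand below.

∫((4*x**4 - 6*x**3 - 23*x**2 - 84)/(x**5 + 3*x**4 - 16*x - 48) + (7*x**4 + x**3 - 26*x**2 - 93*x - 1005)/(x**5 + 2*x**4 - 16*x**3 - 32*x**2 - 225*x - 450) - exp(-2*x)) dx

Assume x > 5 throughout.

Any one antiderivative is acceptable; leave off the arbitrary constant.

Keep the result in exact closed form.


Answer: log(x - 5) - log(x - 2) + 5*log(x + 2) + 3*log(x + 3) + 3*log(x + 5) + atan(x/3) - 3*atan(x/2)/2 + exp(-2*x)/2.


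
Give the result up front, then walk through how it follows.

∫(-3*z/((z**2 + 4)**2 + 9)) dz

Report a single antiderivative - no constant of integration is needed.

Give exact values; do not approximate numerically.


The answer is -atan(z**2/3 + 4/3)/2.
Step 1. Substitute u = z**2 + 4, turning ∫(-3*z/((z**2 + 4)**2 + 9)) dz into ∫(-3/(2*(u**2 + 9))) du: now ∫(-3/(2*(u**2 + 9))) du.
Step 2. Evaluate the standard form: now -atan(u/3)/2.
Step 3. Substitute back u = z**2 + 4: now -atan(z**2/3 + 4/3)/2.
Answer: -atan(z**2/3 + 4/3)/2.


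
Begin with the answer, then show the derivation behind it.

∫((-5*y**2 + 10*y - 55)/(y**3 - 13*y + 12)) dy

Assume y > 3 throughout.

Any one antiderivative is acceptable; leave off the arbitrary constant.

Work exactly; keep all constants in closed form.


The answer is -5*log(y - 3) + 5*log(y - 1) - 5*log(y + 4).
Step 1. Decompose ∫((-5*y**2 + 10*y - 55)/(y**3 - 13*y + 12)) dy by partial fractions, (-5*y**2 + 10*y - 55)/(y**3 - 13*y + 12) = -5/(y + 4) + 5/(y - 1) - 5/(y - 3): now ∫(-5/(y - 3)) dy + ∫(5/(y - 1)) dy + ∫(-5/(y + 4)) dy.
Step 2. Evaluate the standard form [assuming y > -4]: now -5*log(y + 4) + ∫(-5/(y - 3)) dy + ∫(5/(y - 1)) dy.
Step 3. Evaluate the standard form [assuming y > 1]: now 5*log(y - 1) - 5*log(y + 4) + ∫(-5/(y - 3)) dy.
Step 4. Evaluate the standard form [assuming y > 3]: now -5*log(y - 3) + 5*log(y - 1) - 5*log(y + 4).
Answer: -5*log(y - 3) + 5*log(y - 1) - 5*log(y + 4).


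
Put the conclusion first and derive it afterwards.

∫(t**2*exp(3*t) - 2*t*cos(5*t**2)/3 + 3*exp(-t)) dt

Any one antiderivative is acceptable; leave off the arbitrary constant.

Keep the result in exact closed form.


The answer is t**2*exp(3*t)/3 - 2*t*exp(3*t)/9 + 2*exp(3*t)/27 - sin(5*t**2)/15 - 3*exp(-t).
Step 1. Rewrite: now ∫(-2*t*cos(5*t**2)/3) dt + ∫(t**2*exp(3*t)) dt + ∫(3*exp(-t)) dt.
Step 2. Integrate ∫(t**2*exp(3*t)) dt by parts with u = t**2, dv = (exp(3*t)) dt, so v = exp(3*t)/3: now t**2*exp(3*t)/3 + ∫(-2*t*exp(3*t)/3) dt + ∫(-2*t*cos(5*t**2)/3) dt + ∫(3*exp(-t)) dt.
Step 3. Integrate ∫(-2*t*exp(3*t)/3) dt by parts with u = t, dv = (-2*exp(3*t)/3) dt, so v = -2*exp(3*t)/9: now t**2*exp(3*t)/3 - 2*t*exp(3*t)/9 + ∫(-2*t*cos(5*t**2)/3) dt + ∫(3*exp(-t)) dt + ∫(2*exp(3*t)/9) dt.
Step 4. Evaluate the standard form: now t**2*exp(3*t)/3 - 2*t*exp(3*t)/9 + 2*exp(3*t)/27 + ∫(-2*t*cos(5*t**2)/3) dt + ∫(3*exp(-t)) dt.
Step 5. Substitute u = t**2, turning ∫(-2*t*cos(5*t**2)/3) dt into ∫(-cos(5*u)/3) du: now t**2*exp(3*t)/3 - 2*t*exp(3*t)/9 + 2*exp(3*t)/27 + ∫(3*exp(-t)) dt + ∫(-cos(5*u)/3) du.
Step 6. Evaluate the standard form: now t**2*exp(3*t)/3 - 2*t*exp(3*t)/9 + 2*exp(3*t)/27 - sin(5*u)/15 + ∫(3*exp(-t)) dt.
Step 7. Substitute back u = t**2: now t**2*exp(3*t)/3 - 2*t*exp(3*t)/9 + 2*exp(3*t)/27 - sin(5*t**2)/15 + ∫(3*exp(-t)) dt.
Step 8. Evaluate the standard form: now t**2*exp(3*t)/3 - 2*t*exp(3*t)/9 + 2*exp(3*t)/27 - sin(5*t**2)/15 - 3*exp(-t).
Answer: t**2*exp(3*t)/3 - 2*t*exp(3*t)/9 + 2*exp(3*t)/27 - sin(5*t**2)/15 - 3*exp(-t).
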